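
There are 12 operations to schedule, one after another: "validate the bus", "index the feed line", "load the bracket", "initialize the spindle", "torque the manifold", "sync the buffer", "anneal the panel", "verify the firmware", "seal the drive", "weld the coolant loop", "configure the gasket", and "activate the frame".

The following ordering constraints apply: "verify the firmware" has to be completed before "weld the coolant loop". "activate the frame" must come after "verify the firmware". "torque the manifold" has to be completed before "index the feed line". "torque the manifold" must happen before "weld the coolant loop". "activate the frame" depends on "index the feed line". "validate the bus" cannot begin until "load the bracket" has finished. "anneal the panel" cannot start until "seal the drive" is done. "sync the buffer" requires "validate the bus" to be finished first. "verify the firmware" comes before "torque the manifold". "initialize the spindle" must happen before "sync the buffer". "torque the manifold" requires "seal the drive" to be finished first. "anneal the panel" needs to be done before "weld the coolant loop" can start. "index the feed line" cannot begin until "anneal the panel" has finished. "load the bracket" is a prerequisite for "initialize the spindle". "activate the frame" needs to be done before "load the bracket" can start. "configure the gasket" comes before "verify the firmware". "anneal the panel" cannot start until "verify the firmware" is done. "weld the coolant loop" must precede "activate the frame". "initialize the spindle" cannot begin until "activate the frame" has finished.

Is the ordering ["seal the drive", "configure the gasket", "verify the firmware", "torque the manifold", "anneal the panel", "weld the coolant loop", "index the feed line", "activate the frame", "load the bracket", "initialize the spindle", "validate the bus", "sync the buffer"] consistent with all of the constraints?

Yes

Checking each listed constraint against this order: for instance, "verify the firmware" is in position 3 and "activate the frame" in position 8, so that constraint holds — and the remaining constraints check out the same way.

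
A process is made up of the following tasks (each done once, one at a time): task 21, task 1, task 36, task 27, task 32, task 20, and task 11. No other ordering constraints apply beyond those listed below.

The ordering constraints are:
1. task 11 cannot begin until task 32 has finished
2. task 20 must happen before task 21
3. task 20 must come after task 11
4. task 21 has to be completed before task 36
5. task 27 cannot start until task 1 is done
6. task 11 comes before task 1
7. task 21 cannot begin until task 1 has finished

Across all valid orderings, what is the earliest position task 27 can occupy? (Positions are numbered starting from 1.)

Every task that must precede task 27 has to come before it. Tracing all chains that end at task 27, those tasks are: task 1, task 32, task 11 — 3 in total.
With 3 mandatory predecessors, the earliest task 27 can sit is position 3+1 = 4, and placing just those 3 first achieves it.

4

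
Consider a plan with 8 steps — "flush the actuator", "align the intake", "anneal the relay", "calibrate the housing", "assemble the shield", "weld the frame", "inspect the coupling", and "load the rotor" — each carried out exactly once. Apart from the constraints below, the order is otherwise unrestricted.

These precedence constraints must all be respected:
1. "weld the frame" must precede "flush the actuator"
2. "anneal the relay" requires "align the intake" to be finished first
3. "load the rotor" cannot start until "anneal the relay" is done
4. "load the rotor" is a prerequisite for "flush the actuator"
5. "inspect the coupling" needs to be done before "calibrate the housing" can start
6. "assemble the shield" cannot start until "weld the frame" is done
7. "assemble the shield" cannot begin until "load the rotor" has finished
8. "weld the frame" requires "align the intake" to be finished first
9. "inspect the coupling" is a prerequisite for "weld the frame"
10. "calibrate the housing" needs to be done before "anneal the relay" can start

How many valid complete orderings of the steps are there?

22

2 steps have no prerequisites ("align the intake", "inspect the coupling"), so any of them could come first.
Systematically extending each partial ordering one step at a time and counting, there are 22 complete orderings.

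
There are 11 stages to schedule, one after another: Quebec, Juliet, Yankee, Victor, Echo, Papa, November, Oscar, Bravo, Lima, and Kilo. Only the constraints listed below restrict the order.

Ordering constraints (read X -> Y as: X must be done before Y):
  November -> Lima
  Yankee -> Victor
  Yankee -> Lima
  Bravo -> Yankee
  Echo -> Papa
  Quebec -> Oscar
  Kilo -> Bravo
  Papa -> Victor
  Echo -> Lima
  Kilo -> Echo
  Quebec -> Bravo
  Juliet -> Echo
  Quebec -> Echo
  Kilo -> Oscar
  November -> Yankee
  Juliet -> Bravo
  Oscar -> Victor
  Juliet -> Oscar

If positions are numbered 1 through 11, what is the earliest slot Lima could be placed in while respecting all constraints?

8

Every stage that must precede Lima has to come before it. Tracing all chains that end at Lima, those stages are: Quebec, Juliet, Yankee, Echo, November, Bravo, Kilo — 7 in total.
With 7 mandatory predecessors, the earliest Lima can sit is position 7+1 = 8, and placing just those 7 first achieves it.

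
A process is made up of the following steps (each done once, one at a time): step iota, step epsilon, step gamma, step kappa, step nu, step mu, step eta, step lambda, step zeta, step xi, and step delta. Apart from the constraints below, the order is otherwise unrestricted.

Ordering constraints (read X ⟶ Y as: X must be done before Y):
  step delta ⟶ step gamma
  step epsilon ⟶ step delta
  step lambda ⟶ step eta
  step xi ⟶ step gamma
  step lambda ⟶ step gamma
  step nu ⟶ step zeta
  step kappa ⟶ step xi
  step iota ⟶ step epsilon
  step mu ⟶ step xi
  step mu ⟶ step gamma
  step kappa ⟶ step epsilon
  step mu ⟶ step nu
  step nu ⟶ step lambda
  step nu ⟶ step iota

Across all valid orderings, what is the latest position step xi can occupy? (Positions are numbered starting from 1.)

The only step forced after step xi (directly or by a chain) is step gamma.
With 1 mandatory successor out of 11 steps total, the latest slot for step xi is 11−1 = 10, and it's reachable by doing all non-successors before step xi.

10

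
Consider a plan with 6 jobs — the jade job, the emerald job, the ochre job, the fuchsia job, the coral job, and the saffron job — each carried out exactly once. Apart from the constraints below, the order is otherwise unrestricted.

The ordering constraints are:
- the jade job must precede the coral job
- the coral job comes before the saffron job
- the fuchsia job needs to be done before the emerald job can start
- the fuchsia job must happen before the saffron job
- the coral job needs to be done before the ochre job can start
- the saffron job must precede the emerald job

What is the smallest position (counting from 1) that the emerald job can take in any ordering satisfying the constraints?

5

Every job that must precede the emerald job has to come before it. Tracing all chains that end at the emerald job, those jobs are: the jade job, the fuchsia job, the coral job, the saffron job — 4 in total.
So at minimum 4 jobs come before the emerald job, putting the emerald job no earlier than position 5. That position is achievable by scheduling exactly those predecessors first.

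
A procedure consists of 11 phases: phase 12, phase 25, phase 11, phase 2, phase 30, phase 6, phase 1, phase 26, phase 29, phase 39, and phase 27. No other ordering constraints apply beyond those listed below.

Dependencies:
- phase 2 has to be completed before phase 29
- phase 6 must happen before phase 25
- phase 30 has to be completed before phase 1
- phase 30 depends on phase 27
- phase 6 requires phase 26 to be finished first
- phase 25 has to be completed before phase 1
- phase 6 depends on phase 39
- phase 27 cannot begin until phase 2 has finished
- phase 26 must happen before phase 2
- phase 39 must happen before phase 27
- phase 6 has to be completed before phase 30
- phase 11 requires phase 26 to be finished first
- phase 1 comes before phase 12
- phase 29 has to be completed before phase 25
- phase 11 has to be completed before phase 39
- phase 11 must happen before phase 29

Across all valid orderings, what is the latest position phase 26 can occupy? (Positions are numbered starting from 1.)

Following every chain forward from phase 26, the phases that must come later are phase 12, phase 25, phase 11, phase 2, phase 30, phase 6, phase 1, phase 29, phase 39, phase 27 — 10 of them.
With 10 mandatory successors out of 11 phases total, the latest slot for phase 26 is 11−10 = 1, and it's reachable by doing all non-successors before phase 26.

1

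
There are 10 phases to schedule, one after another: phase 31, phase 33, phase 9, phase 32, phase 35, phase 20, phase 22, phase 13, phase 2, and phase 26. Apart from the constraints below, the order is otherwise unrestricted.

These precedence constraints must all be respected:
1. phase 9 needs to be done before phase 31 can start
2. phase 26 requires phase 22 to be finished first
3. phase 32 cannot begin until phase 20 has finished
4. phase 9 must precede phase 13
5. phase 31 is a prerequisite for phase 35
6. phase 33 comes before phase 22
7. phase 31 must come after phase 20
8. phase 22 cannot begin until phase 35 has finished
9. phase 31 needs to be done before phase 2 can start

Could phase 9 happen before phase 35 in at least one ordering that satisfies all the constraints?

Yes

Phase 9 is actually forced before phase 35 by the constraints, so certainly some valid ordering has phase 9 first.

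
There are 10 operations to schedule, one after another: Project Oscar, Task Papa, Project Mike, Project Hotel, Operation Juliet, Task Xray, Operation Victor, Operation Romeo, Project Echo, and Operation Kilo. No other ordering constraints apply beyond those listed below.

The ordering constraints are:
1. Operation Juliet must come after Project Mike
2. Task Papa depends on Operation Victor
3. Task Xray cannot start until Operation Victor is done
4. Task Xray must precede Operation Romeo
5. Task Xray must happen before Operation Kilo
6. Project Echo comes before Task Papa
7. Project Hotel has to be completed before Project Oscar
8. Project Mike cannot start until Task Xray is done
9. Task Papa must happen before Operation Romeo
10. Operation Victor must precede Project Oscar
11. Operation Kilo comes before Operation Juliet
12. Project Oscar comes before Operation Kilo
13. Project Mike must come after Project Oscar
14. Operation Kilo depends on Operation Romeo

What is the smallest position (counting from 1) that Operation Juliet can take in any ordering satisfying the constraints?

10

Working backwards through the constraints from Operation Juliet, its full set of required predecessors is Project Oscar, Task Papa, Project Mike, Project Hotel, Task Xray, Operation Victor, Operation Romeo, Project Echo, Operation Kilo — 9 of them.
So at minimum 9 operations come before Operation Juliet, putting Operation Juliet no earlier than position 10. That position is achievable by scheduling exactly those predecessors first.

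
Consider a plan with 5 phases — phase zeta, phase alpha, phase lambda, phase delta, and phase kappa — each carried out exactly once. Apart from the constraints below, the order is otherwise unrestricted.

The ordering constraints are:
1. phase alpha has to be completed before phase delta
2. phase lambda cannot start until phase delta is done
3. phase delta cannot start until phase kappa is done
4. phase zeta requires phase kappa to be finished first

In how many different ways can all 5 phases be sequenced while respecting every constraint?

7

The phases with no prerequisites are phase alpha, phase kappa; any of them can be placed first.
Systematically extending each partial ordering one phase at a time and counting, there are 7 complete orderings.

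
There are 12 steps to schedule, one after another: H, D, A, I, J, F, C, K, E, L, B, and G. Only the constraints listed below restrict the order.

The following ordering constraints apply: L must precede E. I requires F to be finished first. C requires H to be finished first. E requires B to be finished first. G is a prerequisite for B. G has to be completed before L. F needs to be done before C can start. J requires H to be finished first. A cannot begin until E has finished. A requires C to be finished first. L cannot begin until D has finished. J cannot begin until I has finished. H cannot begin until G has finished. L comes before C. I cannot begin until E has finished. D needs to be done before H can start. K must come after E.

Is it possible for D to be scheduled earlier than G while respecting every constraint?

No chain of constraints runs from G to D, so G is not required to come first.
So a valid ordering placing D earlier than G exists.

Yes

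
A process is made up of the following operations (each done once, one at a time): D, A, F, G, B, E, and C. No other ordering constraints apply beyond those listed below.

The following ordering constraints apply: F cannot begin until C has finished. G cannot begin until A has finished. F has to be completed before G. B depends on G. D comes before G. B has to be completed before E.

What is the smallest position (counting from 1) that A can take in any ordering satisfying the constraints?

No constraint forces any other operation before A, so it can be placed first.

1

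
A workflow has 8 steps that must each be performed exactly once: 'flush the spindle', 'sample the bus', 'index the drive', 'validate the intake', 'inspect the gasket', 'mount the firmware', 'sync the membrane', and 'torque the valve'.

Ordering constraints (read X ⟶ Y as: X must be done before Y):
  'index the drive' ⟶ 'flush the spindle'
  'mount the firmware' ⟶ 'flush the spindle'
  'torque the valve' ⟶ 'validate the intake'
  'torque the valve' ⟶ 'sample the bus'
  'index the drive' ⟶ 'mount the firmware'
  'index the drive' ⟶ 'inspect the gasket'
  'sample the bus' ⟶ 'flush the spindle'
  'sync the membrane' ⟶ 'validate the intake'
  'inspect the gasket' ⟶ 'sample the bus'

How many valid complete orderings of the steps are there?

258

The steps with no prerequisites are 'index the drive', 'sync the membrane', 'torque the valve'; any of them can be placed first.
Enumerating by repeatedly choosing an available step (one whose prerequisites are all placed) gives 258 distinct complete orderings.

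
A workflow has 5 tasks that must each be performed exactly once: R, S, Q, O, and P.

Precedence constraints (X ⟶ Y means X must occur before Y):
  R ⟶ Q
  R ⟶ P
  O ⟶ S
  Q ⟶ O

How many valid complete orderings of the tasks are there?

Only R has no prerequisites, so it must go first.
Counting all ways to extend the partial order to a total order gives 4.

4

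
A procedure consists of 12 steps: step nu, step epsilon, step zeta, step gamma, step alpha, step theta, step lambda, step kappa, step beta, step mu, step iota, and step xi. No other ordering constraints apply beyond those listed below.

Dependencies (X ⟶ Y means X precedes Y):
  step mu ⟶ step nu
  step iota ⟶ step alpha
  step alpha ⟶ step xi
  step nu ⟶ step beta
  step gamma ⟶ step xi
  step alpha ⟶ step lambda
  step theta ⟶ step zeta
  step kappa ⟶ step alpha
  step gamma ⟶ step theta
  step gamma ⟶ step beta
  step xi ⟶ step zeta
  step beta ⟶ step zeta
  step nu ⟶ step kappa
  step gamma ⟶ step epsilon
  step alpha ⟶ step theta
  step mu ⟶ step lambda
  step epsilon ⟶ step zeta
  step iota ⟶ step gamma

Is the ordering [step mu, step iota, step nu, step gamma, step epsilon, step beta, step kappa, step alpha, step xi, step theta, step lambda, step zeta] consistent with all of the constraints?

Yes

Going through the constraints one by one, each required predecessor appears earlier in the sequence than its dependent — e.g. step mu (position 1) is before step lambda (position 11), as required.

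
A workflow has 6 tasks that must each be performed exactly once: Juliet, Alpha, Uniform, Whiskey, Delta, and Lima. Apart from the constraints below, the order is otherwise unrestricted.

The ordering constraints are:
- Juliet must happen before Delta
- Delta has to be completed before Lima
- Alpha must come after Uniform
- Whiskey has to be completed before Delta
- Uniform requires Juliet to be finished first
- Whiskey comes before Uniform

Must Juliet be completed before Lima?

Following the dependencies: Juliet → Delta → Lima.
That forces Juliet before Lima in every valid schedule.

Yes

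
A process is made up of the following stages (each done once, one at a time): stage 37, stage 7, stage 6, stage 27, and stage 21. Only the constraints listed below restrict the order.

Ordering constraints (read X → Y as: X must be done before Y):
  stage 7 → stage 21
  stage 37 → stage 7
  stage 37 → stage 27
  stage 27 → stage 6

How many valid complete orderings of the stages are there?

Stage 37 is the only stage with nothing required before it, so every ordering starts there.
Counting all ways to extend the partial order to a total order gives 6.

6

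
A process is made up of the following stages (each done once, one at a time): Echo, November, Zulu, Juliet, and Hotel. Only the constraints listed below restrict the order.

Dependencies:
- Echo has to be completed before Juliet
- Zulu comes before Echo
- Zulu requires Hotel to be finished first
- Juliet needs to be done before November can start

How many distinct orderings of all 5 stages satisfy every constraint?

Hotel is the only stage with nothing required before it, so every ordering starts there.
Continuing from there, at each step only one stage has all its prerequisites placed, so the ordering is fully determined — there is exactly 1.

1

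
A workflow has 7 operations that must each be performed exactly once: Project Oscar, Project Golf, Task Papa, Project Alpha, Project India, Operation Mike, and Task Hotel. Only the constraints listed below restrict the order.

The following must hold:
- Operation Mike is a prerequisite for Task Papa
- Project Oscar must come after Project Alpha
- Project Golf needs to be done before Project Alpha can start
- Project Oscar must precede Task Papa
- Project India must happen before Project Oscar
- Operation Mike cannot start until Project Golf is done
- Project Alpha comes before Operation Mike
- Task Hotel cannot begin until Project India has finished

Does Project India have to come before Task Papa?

Following the dependencies: Project India → Project Oscar → Task Papa.
That forces Project India before Task Papa in every valid schedule.

Yes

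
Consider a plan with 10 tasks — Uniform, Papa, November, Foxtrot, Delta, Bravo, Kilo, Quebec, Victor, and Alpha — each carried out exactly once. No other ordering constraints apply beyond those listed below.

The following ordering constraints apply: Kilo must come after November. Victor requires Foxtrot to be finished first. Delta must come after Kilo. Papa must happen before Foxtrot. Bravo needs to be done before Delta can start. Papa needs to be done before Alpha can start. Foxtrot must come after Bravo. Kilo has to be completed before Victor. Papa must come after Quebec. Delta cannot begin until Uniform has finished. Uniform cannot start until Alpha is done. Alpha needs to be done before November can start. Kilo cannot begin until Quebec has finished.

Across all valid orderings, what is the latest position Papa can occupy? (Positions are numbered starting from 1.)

3

Every task that must follow Papa has to come after it. Tracing all chains starting from Papa, those tasks are: Uniform, November, Foxtrot, Delta, Kilo, Victor, Alpha — 7 in total.
With 7 mandatory successors out of 10 tasks total, the latest slot for Papa is 10−7 = 3, and it's reachable by doing all non-successors before Papa.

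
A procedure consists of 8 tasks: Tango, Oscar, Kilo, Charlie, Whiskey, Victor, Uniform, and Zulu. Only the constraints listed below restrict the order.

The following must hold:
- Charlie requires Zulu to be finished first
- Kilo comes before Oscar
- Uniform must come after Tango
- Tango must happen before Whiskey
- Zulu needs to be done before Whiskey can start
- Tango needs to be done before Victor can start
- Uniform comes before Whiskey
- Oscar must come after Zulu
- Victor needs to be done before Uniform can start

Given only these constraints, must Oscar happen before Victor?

No

Nothing in the constraints links Oscar and Victor; they are unordered relative to each other.
So Oscar can come before Victor or after — it is not forced.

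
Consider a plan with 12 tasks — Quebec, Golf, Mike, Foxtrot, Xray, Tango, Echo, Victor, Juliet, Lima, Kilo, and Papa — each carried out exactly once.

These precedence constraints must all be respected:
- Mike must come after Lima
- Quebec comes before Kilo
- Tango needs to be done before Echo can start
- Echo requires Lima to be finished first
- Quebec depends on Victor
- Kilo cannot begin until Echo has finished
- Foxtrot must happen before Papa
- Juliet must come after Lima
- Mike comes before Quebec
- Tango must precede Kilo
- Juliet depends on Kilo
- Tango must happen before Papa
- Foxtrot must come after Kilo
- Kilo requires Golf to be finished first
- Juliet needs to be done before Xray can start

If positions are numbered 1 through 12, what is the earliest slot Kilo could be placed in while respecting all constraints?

The tasks that are forced before Kilo, directly or transitively, are Quebec, Golf, Mike, Tango, Echo, Victor, Lima. That's 7 tasks.
So at minimum 7 tasks come before Kilo, putting Kilo no earlier than position 8. That position is achievable by scheduling exactly those predecessors first.

8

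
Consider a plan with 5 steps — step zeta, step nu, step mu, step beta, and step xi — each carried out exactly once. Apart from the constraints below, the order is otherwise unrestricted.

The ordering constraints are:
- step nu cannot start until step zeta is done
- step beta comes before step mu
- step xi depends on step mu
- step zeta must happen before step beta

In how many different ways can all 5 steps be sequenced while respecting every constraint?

Only step zeta has no prerequisites, so it must go first.
Systematically extending each partial ordering one step at a time and counting, there are 4 complete orderings.

4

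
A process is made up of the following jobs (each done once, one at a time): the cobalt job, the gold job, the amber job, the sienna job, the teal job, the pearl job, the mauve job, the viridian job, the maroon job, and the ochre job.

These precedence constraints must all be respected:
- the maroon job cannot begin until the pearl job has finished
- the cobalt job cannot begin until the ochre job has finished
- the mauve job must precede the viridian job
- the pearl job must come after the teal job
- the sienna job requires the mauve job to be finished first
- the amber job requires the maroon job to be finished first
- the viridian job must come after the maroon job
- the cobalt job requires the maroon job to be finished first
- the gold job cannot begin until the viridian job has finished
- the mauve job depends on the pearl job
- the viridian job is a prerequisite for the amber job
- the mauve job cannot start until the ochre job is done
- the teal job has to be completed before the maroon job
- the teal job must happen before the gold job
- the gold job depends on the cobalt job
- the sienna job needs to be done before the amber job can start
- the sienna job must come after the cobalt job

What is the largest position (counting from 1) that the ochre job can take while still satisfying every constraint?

Following every chain forward from the ochre job, the jobs that must come later are the cobalt job, the gold job, the amber job, the sienna job, the mauve job, the viridian job — 6 of them.
With 6 mandatory successors out of 10 jobs total, the latest slot for the ochre job is 10−6 = 4, and it's reachable by doing all non-successors before the ochre job.

4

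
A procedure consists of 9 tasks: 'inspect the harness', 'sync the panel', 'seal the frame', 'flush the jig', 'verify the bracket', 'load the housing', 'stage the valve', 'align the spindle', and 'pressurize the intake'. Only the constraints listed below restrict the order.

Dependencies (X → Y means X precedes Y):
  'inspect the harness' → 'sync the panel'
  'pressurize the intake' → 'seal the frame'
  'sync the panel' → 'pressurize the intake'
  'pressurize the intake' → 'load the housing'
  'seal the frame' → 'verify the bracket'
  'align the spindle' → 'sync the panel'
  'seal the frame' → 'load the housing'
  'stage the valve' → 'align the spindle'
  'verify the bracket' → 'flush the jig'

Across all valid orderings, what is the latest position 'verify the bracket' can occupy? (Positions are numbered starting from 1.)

8

The only task forced after 'verify the bracket' (directly or by a chain) is 'flush the jig'.
With 1 mandatory successor out of 9 tasks total, the latest slot for 'verify the bracket' is 9−1 = 8, and it's reachable by doing all non-successors before 'verify the bracket'.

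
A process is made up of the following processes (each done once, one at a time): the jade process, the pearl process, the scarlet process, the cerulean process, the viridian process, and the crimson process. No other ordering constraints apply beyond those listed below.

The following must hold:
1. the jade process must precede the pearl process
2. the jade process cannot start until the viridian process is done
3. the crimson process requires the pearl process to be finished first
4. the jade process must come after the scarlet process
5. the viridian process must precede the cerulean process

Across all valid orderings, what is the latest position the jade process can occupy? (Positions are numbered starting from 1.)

The processes that are forced after the jade process, directly or by a chain of constraints, are the pearl process, the crimson process. That's 2 processes.
With 2 mandatory successors out of 6 processes total, the latest slot for the jade process is 6−2 = 4, and it's reachable by doing all non-successors before the jade process.

4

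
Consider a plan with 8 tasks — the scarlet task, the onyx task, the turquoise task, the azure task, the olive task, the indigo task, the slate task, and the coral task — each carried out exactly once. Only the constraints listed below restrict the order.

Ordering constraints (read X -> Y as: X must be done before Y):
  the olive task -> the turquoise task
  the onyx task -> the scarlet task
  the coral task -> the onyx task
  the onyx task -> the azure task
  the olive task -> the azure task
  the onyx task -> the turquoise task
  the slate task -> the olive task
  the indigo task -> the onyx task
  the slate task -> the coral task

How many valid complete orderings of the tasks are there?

2 tasks have no prerequisites (the indigo task, the slate task), so any of them could come first.
Enumerating by repeatedly choosing an available task (one whose prerequisites are all placed) gives 72 distinct complete orderings.

72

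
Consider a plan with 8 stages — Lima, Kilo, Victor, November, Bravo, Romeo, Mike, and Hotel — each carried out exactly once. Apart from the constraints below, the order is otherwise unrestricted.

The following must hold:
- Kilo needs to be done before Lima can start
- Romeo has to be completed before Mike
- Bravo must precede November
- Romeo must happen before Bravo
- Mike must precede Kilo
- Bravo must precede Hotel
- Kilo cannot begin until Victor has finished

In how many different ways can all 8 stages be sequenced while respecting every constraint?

The stages with no prerequisites are Victor, Romeo; any of them can be placed first.
Counting all ways to extend the partial order to a total order gives 180.

180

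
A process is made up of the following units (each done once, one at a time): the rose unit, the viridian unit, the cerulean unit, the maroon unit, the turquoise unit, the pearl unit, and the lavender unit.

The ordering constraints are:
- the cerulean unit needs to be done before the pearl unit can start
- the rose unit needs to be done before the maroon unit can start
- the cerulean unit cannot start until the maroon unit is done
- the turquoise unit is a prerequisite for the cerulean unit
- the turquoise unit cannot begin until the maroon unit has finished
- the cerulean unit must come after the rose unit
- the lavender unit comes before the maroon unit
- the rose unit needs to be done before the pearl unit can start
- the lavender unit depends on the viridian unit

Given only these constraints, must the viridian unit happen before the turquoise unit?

Following the dependencies: the viridian unit → the lavender unit → the maroon unit → the turquoise unit.
That forces the viridian unit before the turquoise unit in every valid schedule.

Yes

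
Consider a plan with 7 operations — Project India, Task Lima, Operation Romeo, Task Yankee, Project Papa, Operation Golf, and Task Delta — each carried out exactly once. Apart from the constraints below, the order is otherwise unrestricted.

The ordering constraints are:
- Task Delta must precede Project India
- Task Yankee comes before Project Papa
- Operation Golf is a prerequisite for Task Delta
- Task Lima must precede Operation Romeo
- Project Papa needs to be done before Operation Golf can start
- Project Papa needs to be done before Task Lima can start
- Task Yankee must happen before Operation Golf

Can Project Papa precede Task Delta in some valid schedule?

The constraints force Project Papa before Task Delta, so yes — every valid ordering has Project Papa earlier.

Yes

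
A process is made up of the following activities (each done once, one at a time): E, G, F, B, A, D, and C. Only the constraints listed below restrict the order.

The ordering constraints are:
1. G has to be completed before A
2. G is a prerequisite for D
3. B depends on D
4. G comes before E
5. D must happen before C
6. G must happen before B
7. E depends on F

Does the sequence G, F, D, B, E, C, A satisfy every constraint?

Yes

Checking each listed constraint against this order: for instance, G is in position 1 and A in position 7, so that constraint holds — and the remaining constraints check out the same way.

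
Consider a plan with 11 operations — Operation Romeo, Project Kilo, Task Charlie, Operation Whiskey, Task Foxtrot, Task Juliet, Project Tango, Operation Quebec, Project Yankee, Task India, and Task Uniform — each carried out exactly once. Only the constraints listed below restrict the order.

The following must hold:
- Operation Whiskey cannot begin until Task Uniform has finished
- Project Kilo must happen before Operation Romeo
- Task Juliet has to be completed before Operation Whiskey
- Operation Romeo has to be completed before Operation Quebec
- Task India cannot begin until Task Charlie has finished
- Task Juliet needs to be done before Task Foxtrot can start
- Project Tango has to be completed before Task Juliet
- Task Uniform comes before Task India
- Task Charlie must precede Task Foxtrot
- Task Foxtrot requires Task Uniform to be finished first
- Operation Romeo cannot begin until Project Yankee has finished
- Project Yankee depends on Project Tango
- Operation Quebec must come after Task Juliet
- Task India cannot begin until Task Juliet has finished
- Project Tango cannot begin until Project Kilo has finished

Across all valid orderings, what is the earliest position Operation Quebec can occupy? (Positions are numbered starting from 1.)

The operations that are forced before Operation Quebec, directly or transitively, are Operation Romeo, Project Kilo, Task Juliet, Project Tango, Project Yankee. That's 5 operations.
With 5 mandatory predecessors, the earliest Operation Quebec can sit is position 5+1 = 6, and placing just those 5 first achieves it.

6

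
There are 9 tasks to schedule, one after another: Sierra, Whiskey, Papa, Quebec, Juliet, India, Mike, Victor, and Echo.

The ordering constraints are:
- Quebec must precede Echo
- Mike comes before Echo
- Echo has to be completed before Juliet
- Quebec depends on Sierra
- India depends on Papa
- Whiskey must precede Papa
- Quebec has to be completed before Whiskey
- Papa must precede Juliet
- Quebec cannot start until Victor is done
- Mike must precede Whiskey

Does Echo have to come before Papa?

Echo and Papa are not related by any chain of constraints.
A valid ordering placing Papa before Echo exists, so the answer is no.

No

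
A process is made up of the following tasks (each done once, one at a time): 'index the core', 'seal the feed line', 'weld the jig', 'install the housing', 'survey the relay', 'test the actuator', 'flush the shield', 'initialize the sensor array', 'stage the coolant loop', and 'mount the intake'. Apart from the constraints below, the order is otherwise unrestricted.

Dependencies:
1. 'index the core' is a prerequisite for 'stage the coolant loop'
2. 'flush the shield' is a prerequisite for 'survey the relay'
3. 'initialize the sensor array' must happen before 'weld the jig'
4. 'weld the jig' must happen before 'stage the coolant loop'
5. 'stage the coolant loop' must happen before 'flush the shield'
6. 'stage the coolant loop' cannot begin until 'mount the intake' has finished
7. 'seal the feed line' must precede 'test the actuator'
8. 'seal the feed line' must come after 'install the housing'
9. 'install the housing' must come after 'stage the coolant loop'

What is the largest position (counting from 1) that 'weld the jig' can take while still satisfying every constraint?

Following every chain forward from 'weld the jig', the tasks that must come later are 'seal the feed line', 'install the housing', 'survey the relay', 'test the actuator', 'flush the shield', 'stage the coolant loop' — 6 of them.
With 6 mandatory successors out of 10 tasks total, the latest slot for 'weld the jig' is 10−6 = 4, and it's reachable by doing all non-successors before 'weld the jig'.

4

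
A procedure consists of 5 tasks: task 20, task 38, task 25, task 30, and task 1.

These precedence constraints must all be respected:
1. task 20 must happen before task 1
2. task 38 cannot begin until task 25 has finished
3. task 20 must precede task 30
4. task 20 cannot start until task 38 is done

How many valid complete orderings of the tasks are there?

Task 25 is the only task with nothing required before it, so every ordering starts there.
Enumerating by repeatedly choosing an available task (one whose prerequisites are all placed) gives 2 distinct complete orderings.

2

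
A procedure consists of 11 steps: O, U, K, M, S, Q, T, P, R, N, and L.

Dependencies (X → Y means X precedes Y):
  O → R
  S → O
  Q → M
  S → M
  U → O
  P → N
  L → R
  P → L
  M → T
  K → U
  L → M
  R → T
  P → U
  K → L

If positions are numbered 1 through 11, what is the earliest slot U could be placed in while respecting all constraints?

Every step that must precede U has to come before it. Tracing all chains that end at U, those steps are: K, P — 2 in total.
So at minimum 2 steps come before U, putting U no earlier than position 3. That position is achievable by scheduling exactly those predecessors first.

3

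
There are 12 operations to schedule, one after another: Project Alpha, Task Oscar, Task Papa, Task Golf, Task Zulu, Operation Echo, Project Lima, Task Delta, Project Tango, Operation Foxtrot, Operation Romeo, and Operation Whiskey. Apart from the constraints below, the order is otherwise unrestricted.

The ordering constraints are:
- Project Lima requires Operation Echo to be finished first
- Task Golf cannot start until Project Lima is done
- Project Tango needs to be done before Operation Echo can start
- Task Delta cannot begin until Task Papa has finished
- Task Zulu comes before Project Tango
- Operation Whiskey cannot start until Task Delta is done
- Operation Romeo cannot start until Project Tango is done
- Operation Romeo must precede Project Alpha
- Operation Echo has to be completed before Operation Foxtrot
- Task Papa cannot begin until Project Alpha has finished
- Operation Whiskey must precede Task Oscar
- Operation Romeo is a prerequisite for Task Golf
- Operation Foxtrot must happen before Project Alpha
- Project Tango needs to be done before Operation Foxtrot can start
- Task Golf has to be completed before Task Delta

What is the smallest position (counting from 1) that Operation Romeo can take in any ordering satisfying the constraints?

3

Every operation that must precede Operation Romeo has to come before it. Tracing all chains that end at Operation Romeo, those operations are: Task Zulu, Project Tango — 2 in total.
So at minimum 2 operations come before Operation Romeo, putting Operation Romeo no earlier than position 3. That position is achievable by scheduling exactly those predecessors first.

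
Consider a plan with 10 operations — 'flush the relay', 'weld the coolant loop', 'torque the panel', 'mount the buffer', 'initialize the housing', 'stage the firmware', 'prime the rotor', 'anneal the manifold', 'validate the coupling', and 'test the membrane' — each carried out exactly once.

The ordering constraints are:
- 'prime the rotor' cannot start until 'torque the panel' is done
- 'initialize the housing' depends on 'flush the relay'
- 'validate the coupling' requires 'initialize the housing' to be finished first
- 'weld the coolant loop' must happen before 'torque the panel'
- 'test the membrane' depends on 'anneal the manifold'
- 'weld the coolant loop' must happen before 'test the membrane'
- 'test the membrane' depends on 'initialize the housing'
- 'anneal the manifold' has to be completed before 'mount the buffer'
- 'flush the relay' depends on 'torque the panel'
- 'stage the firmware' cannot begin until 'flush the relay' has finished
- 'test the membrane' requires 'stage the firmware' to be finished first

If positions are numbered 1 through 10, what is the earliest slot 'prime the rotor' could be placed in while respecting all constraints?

Working backwards through the constraints from 'prime the rotor', its full set of required predecessors is 'weld the coolant loop', 'torque the panel' — 2 of them.
So at minimum 2 operations come before 'prime the rotor', putting 'prime the rotor' no earlier than position 3. That position is achievable by scheduling exactly those predecessors first.

3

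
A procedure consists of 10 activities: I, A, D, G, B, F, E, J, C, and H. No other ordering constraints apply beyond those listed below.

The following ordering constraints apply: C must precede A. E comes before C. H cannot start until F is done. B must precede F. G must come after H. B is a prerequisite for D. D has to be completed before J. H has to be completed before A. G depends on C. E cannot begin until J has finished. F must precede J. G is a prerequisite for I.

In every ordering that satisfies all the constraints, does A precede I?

No

No chain of constraints connects A to I in either direction.
A valid ordering placing I before A exists, so the answer is no.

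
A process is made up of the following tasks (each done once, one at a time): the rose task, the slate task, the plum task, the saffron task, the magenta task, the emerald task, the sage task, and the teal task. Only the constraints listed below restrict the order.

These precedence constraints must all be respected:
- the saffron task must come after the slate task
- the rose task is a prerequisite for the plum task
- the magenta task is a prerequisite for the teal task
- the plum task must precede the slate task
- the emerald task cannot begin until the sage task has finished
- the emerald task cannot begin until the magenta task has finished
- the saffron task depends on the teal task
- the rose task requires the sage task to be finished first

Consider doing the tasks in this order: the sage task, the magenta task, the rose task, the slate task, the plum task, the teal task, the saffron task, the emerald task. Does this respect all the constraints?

No

The sequence places the slate task ahead of the plum task.
But one of the constraints requires the plum task before the slate task, so this ordering violates it.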